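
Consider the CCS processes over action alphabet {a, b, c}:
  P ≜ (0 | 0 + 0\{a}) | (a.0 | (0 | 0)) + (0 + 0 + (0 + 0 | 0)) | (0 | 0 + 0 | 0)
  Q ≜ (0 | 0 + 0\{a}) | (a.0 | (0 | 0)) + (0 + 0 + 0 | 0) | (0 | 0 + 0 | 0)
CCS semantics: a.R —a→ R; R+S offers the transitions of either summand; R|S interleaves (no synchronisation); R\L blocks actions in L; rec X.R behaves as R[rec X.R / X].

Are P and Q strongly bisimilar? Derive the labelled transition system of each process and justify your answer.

YES

Reachable graph of P (2 states):
  p0 = (0 | 0 + 0\{a}) | (a.0 | (0 | 0)) + (0 + 0 + (0 + 0 | 0)) | (0 | 0 + 0 | 0) ⊢ —a→ p1
  p1 = (0 | 0 + 0\{a}) | (0 | (0 | 0)) ⊢ ·
Reachable graph of Q (2 states):
  q0 = (0 | 0 + 0\{a}) | (a.0 | (0 | 0)) + (0 + 0 + 0 | 0) | (0 | 0 + 0 | 0) ⊢ —a→ q1
  q1 = (0 | 0 + 0\{a}) | (0 | (0 | 0)) ⊢ ·
Partition-refinement fixed point:
  B0 = {p0, q0}
  B1 = {p1, q1}
p0 ∈ B0, q0 ∈ B0 → same block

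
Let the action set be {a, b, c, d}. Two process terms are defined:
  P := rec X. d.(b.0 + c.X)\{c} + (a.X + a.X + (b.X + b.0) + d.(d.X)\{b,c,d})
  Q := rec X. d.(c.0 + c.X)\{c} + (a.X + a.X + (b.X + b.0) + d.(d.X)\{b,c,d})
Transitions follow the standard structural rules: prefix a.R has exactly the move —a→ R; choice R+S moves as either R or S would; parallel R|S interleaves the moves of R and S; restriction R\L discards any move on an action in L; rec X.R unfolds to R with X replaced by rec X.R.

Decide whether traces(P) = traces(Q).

LTS(P): 5 reachable states
  m0 = rec X. d.(b.0 + c.X)\{c} + (a.X + a.X + (b.X + b.0) + d.(d.X)\{b,c,d}) | --a--▸ m0, --b--▸ m0, --b--▸ m1, --d--▸ m2, --d--▸ m3
  m1 = 0 | (no moves)
  m2 = (b.0 + c.(rec X. d.(b.0 + c.X)\{c} + (a.X + a.X + (b.X + b.0) + d.(d.X)\{b,c,d})))\{c} | --b--▸ m4
  m3 = (d.(rec X. d.(b.0 + c.X)\{c} + (a.X + a.X + (b.X + b.0) + d.(d.X)\{b,c,d})))\{b,c,d} | (no moves)
  m4 = 0\{c} | (no moves)
LTS(Q): 4 reachable states
  n0 = rec X. d.(c.0 + c.X)\{c} + (a.X + a.X + (b.X + b.0) + d.(d.X)\{b,c,d}) | --a--▸ n0, --b--▸ n0, --b--▸ n1, --d--▸ n2, --d--▸ n3
  n1 = 0 | (no moves)
  n2 = (c.0 + c.(rec X. d.(c.0 + c.X)\{c} + (a.X + a.X + (b.X + b.0) + d.(d.X)\{b,c,d})))\{c} | (no moves)
  n3 = (d.(rec X. d.(c.0 + c.X)\{c} + (a.X + a.X + (b.X + b.0) + d.(d.X)\{b,c,d})))\{b,c,d} | (no moves)
Trace ⟨db⟩ through P, begin at {m0}:
  step 1 (d): {m2, m3}
  step 2 (b): {m4}
  ✓ P
Trace ⟨db⟩ through Q, begin at {n0}:
  step 1 (d): {n2, n3}
  step 2 (b): no successor for Q

trace-distinct — witness ⟨db⟩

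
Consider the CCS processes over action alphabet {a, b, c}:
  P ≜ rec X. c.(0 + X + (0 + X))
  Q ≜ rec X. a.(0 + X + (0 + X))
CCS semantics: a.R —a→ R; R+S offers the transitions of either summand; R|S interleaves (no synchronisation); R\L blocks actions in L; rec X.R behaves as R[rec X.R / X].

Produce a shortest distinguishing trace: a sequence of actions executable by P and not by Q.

LTS(P): 2 reachable states
  u0 = rec X. c.(0 + X + (0 + X)) has moves —c→ u1
  u1 = 0 + (rec X. c.(0 + X + (0 + X))) + (0 + (rec X. c.(0 + X + (0 + X)))) has moves —c→ u1
LTS(Q): 2 reachable states
  v0 = rec X. a.(0 + X + (0 + X)) has moves —a→ v1
  v1 = 0 + (rec X. a.(0 + X + (0 + X))) + (0 + (rec X. a.(0 + X + (0 + X)))) has moves —a→ v1
Run σ = ⟨c⟩ on P: start {u0}
  [1] c ⇒ {u1}
  ✓ P
Run σ = ⟨c⟩ on Q: start {v0}
  [1] c ⇒ no successor for Q

c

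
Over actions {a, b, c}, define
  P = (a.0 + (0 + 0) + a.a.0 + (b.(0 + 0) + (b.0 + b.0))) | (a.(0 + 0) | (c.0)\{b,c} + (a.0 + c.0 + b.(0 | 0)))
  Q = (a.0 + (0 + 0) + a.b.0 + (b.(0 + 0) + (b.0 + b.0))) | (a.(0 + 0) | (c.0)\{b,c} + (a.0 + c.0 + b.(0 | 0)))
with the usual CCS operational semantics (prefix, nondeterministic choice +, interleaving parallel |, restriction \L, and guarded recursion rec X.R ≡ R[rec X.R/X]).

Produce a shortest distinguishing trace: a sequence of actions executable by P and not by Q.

aaa

P's transition system — 16 states:
  s0 = (a.0 + (0 + 0) + a.a.0 + (b.(0 + 0) + (b.0 + b.0))) | (a.(0 + 0) | (c.0)\{b,c} + (a.0 + c.0 + b.(0 | 0))) has moves =a=> s1, =a=> s2, =a=> s3, =a=> s4, =b=> s3, =b=> s5, =b=> s6, =c=> s2
  s1 = (a.0 + (0 + 0) + a.a.0 + (b.(0 + 0) + (b.0 + b.0))) | ((0 + 0) | (c.0)\{b,c}) has moves =a=> s7, =a=> s8, =b=> s7, =b=> s9
  s2 = (a.0 + (0 + 0) + a.a.0 + (b.(0 + 0) + (b.0 + b.0))) | 0 has moves =a=> s10, =a=> s11, =b=> s10, =b=> s12
  s3 = 0 | (a.(0 + 0) | (c.0)\{b,c} + (a.0 + c.0 + b.(0 | 0))) has moves =a=> s10, =a=> s7, =b=> s13, =c=> s10
  s4 = a.0 | (a.(0 + 0) | (c.0)\{b,c} + (a.0 + c.0 + b.(0 | 0))) has moves =a=> s11, =a=> s3, =a=> s8, =b=> s14, =c=> s11
  s5 = (0 + 0) | (a.(0 + 0) | (c.0)\{b,c} + (a.0 + c.0 + b.(0 | 0))) has moves =a=> s12, =a=> s9, =b=> s15, =c=> s12
  s6 = (a.0 + (0 + 0) + a.a.0 + (b.(0 + 0) + (b.0 + b.0))) | (0 | 0) has moves =a=> s13, =a=> s14, =b=> s13, =b=> s15
  s7 = 0 | ((0 + 0) | (c.0)\{b,c}) has moves ·
  s8 = a.0 | ((0 + 0) | (c.0)\{b,c}) has moves =a=> s7
  s9 = (0 + 0) | ((0 + 0) | (c.0)\{b,c}) has moves ·
  s10 = 0 | 0 has moves ·
  s11 = a.0 | 0 has moves =a=> s10
  s12 = (0 + 0) | 0 has moves ·
  s13 = 0 | (0 | 0) has moves ·
  s14 = a.0 | (0 | 0) has moves =a=> s13
  s15 = (0 + 0) | (0 | 0) has moves ·
Q's transition system — 16 states:
  t0 = (a.0 + (0 + 0) + a.b.0 + (b.(0 + 0) + (b.0 + b.0))) | (a.(0 + 0) | (c.0)\{b,c} + (a.0 + c.0 + b.(0 | 0))) has moves =a=> t1, =a=> t2, =a=> t3, =a=> t4, =b=> t3, =b=> t5, =b=> t6, =c=> t2
  t1 = (a.0 + (0 + 0) + a.b.0 + (b.(0 + 0) + (b.0 + b.0))) | ((0 + 0) | (c.0)\{b,c}) has moves =a=> t7, =a=> t8, =b=> t7, =b=> t9
  t2 = (a.0 + (0 + 0) + a.b.0 + (b.(0 + 0) + (b.0 + b.0))) | 0 has moves =a=> t10, =a=> t11, =b=> t10, =b=> t12
  t3 = 0 | (a.(0 + 0) | (c.0)\{b,c} + (a.0 + c.0 + b.(0 | 0))) has moves =a=> t10, =a=> t7, =b=> t13, =c=> t10
  t4 = b.0 | (a.(0 + 0) | (c.0)\{b,c} + (a.0 + c.0 + b.(0 | 0))) has moves =a=> t11, =a=> t8, =b=> t14, =b=> t3, =c=> t11
  t5 = (0 + 0) | (a.(0 + 0) | (c.0)\{b,c} + (a.0 + c.0 + b.(0 | 0))) has moves =a=> t12, =a=> t9, =b=> t15, =c=> t12
  t6 = (a.0 + (0 + 0) + a.b.0 + (b.(0 + 0) + (b.0 + b.0))) | (0 | 0) has moves =a=> t13, =a=> t14, =b=> t13, =b=> t15
  t7 = 0 | ((0 + 0) | (c.0)\{b,c}) has moves ·
  t8 = b.0 | ((0 + 0) | (c.0)\{b,c}) has moves =b=> t7
  t9 = (0 + 0) | ((0 + 0) | (c.0)\{b,c}) has moves ·
  t10 = 0 | 0 has moves ·
  t11 = b.0 | 0 has moves =b=> t10
  t12 = (0 + 0) | 0 has moves ·
  t13 = 0 | (0 | 0) has moves ·
  t14 = b.0 | (0 | 0) has moves =b=> t13
  t15 = (0 + 0) | (0 | 0) has moves ·
Run σ = ⟨aaa⟩ on P: start {s0}
  after a @ step 1: {s1, s2, s3, s4}
  after a @ step 2: {s10, s11, s3, s7, s8}
  after a @ step 3: {s10, s7}
  P completes σ.
Run σ = ⟨aaa⟩ on Q: start {t0}
  after a @ step 1: {t1, t2, t3, t4}
  after a @ step 2: {t10, t11, t7, t8}
  after a @ step 3: ∅  — Q cannot continue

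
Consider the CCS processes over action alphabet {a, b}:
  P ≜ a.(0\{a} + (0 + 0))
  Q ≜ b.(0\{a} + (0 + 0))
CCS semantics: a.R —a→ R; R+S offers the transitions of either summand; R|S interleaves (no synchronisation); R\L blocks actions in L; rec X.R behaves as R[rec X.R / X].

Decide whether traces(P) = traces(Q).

Reachable graph of P (2 states):
  p0 = a.(0\{a} + (0 + 0)) | =a=> p1
  p1 = 0\{a} + (0 + 0) | stopped
Reachable graph of Q (2 states):
  q0 = b.(0\{a} + (0 + 0)) | =b=> q1
  q1 = 0\{a} + (0 + 0) | stopped
Executing a from P (initial set {p0}):
  after a @ step 1: {p1}
  ✓ P
Executing a from Q (initial set {q0}):
  after a @ step 1: no successor for Q

trace-distinct — witness ⟨a⟩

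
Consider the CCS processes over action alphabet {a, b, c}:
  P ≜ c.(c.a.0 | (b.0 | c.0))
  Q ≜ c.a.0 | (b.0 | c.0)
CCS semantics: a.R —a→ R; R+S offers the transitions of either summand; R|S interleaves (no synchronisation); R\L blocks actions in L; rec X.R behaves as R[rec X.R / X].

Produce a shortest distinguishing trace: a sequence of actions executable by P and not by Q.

ccc

Reachable graph of P (13 states):
  m0 = c.(c.a.0 | (b.0 | c.0)) → -c-> m1
  m1 = c.a.0 | (b.0 | c.0) → -b-> m2, -c-> m3, -c-> m4
  m2 = c.a.0 | (0 | c.0) → -c-> m5, -c-> m6
  m3 = a.0 | (b.0 | c.0) → -a-> m7, -b-> m5, -c-> m8
  m4 = c.a.0 | (b.0 | 0) → -b-> m6, -c-> m8
  m5 = a.0 | (0 | c.0) → -a-> m9, -c-> m10
  m6 = c.a.0 | (0 | 0) → -c-> m10
  m7 = 0 | (b.0 | c.0) → -b-> m9, -c-> m11
  m8 = a.0 | (b.0 | 0) → -a-> m11, -b-> m10
  m9 = 0 | (0 | c.0) → -c-> m12
  m10 = a.0 | (0 | 0) → -a-> m12
  m11 = 0 | (b.0 | 0) → -b-> m12
  m12 = 0 | (0 | 0) → (no moves)
Reachable graph of Q (12 states):
  n0 = c.a.0 | (b.0 | c.0) → -b-> n1, -c-> n2, -c-> n3
  n1 = c.a.0 | (0 | c.0) → -c-> n4, -c-> n5
  n2 = a.0 | (b.0 | c.0) → -a-> n6, -b-> n4, -c-> n7
  n3 = c.a.0 | (b.0 | 0) → -b-> n5, -c-> n7
  n4 = a.0 | (0 | c.0) → -a-> n8, -c-> n9
  n5 = c.a.0 | (0 | 0) → -c-> n9
  n6 = 0 | (b.0 | c.0) → -b-> n8, -c-> n10
  n7 = a.0 | (b.0 | 0) → -a-> n10, -b-> n9
  n8 = 0 | (0 | c.0) → -c-> n11
  n9 = a.0 | (0 | 0) → -a-> n11
  n10 = 0 | (b.0 | 0) → -b-> n11
  n11 = 0 | (0 | 0) → (no moves)
Trace ⟨ccc⟩ through P, begin at {m0}:
  [1] c ⇒ {m1}
  [2] c ⇒ {m3, m4}
  [3] c ⇒ {m8}
  P completes σ.
Trace ⟨ccc⟩ through Q, begin at {n0}:
  [1] c ⇒ {n2, n3}
  [2] c ⇒ {n7}
  [3] c ⇒ ∅ (Q stuck)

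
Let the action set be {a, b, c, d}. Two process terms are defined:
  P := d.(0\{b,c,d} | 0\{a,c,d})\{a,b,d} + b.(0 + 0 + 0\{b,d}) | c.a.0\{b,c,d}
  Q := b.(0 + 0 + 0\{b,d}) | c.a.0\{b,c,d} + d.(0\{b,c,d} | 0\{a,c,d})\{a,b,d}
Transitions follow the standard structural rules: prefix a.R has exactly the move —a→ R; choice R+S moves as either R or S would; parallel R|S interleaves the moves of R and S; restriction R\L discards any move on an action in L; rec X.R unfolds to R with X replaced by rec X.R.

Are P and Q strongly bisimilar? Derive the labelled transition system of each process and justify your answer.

bisimilar

P's transition system — 7 states:
  s0 = d.(0\{b,c,d} | 0\{a,c,d})\{a,b,d} + b.(0 + 0 + 0\{b,d}) | c.a.0\{b,c,d} | --b--▸ s1, --c--▸ s2, --d--▸ s3
  s1 = (0 + 0 + 0\{b,d}) | c.a.0\{b,c,d} | --c--▸ s4
  s2 = b.(0 + 0 + 0\{b,d}) | a.0\{b,c,d} | --a--▸ s5, --b--▸ s4
  s3 = (0\{b,c,d} | 0\{a,c,d})\{a,b,d} | (no moves)
  s4 = (0 + 0 + 0\{b,d}) | a.0\{b,c,d} | --a--▸ s6
  s5 = b.(0 + 0 + 0\{b,d}) | 0\{b,c,d} | --b--▸ s6
  s6 = (0 + 0 + 0\{b,d}) | 0\{b,c,d} | (no moves)
Q's transition system — 7 states:
  t0 = b.(0 + 0 + 0\{b,d}) | c.a.0\{b,c,d} + d.(0\{b,c,d} | 0\{a,c,d})\{a,b,d} | --b--▸ t1, --c--▸ t2, --d--▸ t3
  t1 = (0 + 0 + 0\{b,d}) | c.a.0\{b,c,d} | --c--▸ t4
  t2 = b.(0 + 0 + 0\{b,d}) | a.0\{b,c,d} | --a--▸ t5, --b--▸ t4
  t3 = (0\{b,c,d} | 0\{a,c,d})\{a,b,d} | (no moves)
  t4 = (0 + 0 + 0\{b,d}) | a.0\{b,c,d} | --a--▸ t6
  t5 = b.(0 + 0 + 0\{b,d}) | 0\{b,c,d} | --b--▸ t6
  t6 = (0 + 0 + 0\{b,d}) | 0\{b,c,d} | (no moves)
Partition-refinement fixed point:
  B0 = {s0, t0}
  B1 = {s2, t2}
  B2 = {s4, t4}
  B3 = {s3, s6, t3, t6}
  B4 = {s5, t5}
  B5 = {s1, t1}
s0 ∈ B0, t0 ∈ B0 → same block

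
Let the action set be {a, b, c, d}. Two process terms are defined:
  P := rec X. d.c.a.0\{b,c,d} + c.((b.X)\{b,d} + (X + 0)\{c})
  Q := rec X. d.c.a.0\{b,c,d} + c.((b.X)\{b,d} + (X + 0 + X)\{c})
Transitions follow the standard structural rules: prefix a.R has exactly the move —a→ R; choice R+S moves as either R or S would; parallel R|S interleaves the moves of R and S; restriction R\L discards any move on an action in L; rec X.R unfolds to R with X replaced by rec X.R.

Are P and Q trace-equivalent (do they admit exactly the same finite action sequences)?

P's transition system — 6 states:
  u0 = rec X. d.c.a.0\{b,c,d} + c.((b.X)\{b,d} + (X + 0)\{c}) :: =c=> u1, =d=> u2
  u1 = (b.(rec X. d.c.a.0\{b,c,d} + c.((b.X)\{b,d} + (X + 0)\{c})))\{b,d} + ((rec X. d.c.a.0\{b,c,d} + c.((b.X)\{b,d} + (X + 0)\{c})) + 0)\{c} :: =d=> u3
  u2 = c.a.0\{b,c,d} :: =c=> u4
  u3 = (c.a.0\{b,c,d})\{c} :: ·
  u4 = a.0\{b,c,d} :: =a=> u5
  u5 = 0\{b,c,d} :: ·
Q's transition system — 6 states:
  v0 = rec X. d.c.a.0\{b,c,d} + c.((b.X)\{b,d} + (X + 0 + X)\{c}) :: =c=> v1, =d=> v2
  v1 = (b.(rec X. d.c.a.0\{b,c,d} + c.((b.X)\{b,d} + (X + 0 + X)\{c})))\{b,d} + ((rec X. d.c.a.0\{b,c,d} + c.((b.X)\{b,d} + (X + 0 + X)\{c})) + 0 + (rec X. d.c.a.0\{b,c,d} + c.((b.X)\{b,d} + (X + 0 + X)\{c})))\{c} :: =d=> v3
  v2 = c.a.0\{b,c,d} :: =c=> v4
  v3 = (c.a.0\{b,c,d})\{c} :: ·
  v4 = a.0\{b,c,d} :: =a=> v5
  v5 = 0\{b,c,d} :: ·
Bisimilarity quotient blocks:
  B0 = {u0, v0}
  B1 = {u2, v2}
  B2 = {u4, v4}
  B3 = {u3, u5, v3, v5}
  B4 = {u1, v1}
u0 ∈ B0, v0 ∈ B0 → same block
Bisimilar ⇒ trace-equivalent.

YES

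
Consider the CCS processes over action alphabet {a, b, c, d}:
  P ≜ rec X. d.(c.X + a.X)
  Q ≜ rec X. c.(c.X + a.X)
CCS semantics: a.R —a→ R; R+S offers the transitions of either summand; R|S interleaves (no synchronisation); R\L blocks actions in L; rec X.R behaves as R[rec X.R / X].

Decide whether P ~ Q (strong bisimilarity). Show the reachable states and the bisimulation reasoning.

P's transition system — 2 states:
  m0 = rec X. d.(c.X + a.X) | —d→ m1
  m1 = c.(rec X. d.(c.X + a.X)) + a.(rec X. d.(c.X + a.X)) | —a→ m0, —c→ m0
Q's transition system — 2 states:
  n0 = rec X. c.(c.X + a.X) | —c→ n1
  n1 = c.(rec X. c.(c.X + a.X)) + a.(rec X. c.(c.X + a.X)) | —a→ n0, —c→ n0
Bisimilarity quotient blocks:
  B0 = {m0}
  B1 = {m1}
  B2 = {n0}
  B3 = {n1}
m0 ∈ B0, n0 ∈ B2 → different blocks

NO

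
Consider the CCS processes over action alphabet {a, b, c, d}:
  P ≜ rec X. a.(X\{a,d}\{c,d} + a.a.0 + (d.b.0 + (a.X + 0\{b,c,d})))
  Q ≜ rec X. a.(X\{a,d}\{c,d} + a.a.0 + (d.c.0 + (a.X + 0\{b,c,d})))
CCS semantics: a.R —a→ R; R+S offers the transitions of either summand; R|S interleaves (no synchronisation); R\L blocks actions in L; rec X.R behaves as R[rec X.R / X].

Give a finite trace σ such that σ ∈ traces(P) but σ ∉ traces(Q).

LTS(P): 5 reachable states
  u0 = rec X. a.(X\{a,d}\{c,d} + a.a.0 + (d.b.0 + (a.X + 0\{b,c,d}))) has moves -a-> u1
  u1 = (rec X. a.(X\{a,d}\{c,d} + a.a.0 + (d.b.0 + (a.X + 0\{b,c,d}))))\{a,d}\{c,d} + a.a.0 + (d.b.0 + (a.(rec X. a.(X\{a,d}\{c,d} + a.a.0 + (d.b.0 + (a.X + 0\{b,c,d})))) + 0\{b,c,d})) has moves -a-> u0, -a-> u2, -d-> u3
  u2 = a.0 has moves -a-> u4
  u3 = b.0 has moves -b-> u4
  u4 = 0 has moves stopped
LTS(Q): 5 reachable states
  v0 = rec X. a.(X\{a,d}\{c,d} + a.a.0 + (d.c.0 + (a.X + 0\{b,c,d}))) has moves -a-> v1
  v1 = (rec X. a.(X\{a,d}\{c,d} + a.a.0 + (d.c.0 + (a.X + 0\{b,c,d}))))\{a,d}\{c,d} + a.a.0 + (d.c.0 + (a.(rec X. a.(X\{a,d}\{c,d} + a.a.0 + (d.c.0 + (a.X + 0\{b,c,d})))) + 0\{b,c,d})) has moves -a-> v0, -a-> v2, -d-> v3
  v2 = a.0 has moves -a-> v4
  v3 = c.0 has moves -c-> v4
  v4 = 0 has moves stopped
Executing adb from P (initial set {u0}):
  step 1 (a): {u1}
  step 2 (d): {u3}
  step 3 (b): {u4}
  P completes σ.
Executing adb from Q (initial set {v0}):
  step 1 (a): {v1}
  step 2 (d): {v3}
  step 3 (b): no successor for Q

adb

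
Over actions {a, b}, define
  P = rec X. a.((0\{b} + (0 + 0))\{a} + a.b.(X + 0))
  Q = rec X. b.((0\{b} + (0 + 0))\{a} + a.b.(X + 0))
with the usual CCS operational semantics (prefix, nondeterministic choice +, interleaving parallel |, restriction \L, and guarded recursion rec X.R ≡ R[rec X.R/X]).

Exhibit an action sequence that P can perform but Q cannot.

P's transition system — 4 states:
  p0 = rec X. a.((0\{b} + (0 + 0))\{a} + a.b.(X + 0)) ⊢ ··a··> p1
  p1 = (0\{b} + (0 + 0))\{a} + a.b.((rec X. a.((0\{b} + (0 + 0))\{a} + a.b.(X + 0))) + 0) ⊢ ··a··> p2
  p2 = b.((rec X. a.((0\{b} + (0 + 0))\{a} + a.b.(X + 0))) + 0) ⊢ ··b··> p3
  p3 = (rec X. a.((0\{b} + (0 + 0))\{a} + a.b.(X + 0))) + 0 ⊢ ··a··> p1
Q's transition system — 4 states:
  q0 = rec X. b.((0\{b} + (0 + 0))\{a} + a.b.(X + 0)) ⊢ ··b··> q1
  q1 = (0\{b} + (0 + 0))\{a} + a.b.((rec X. b.((0\{b} + (0 + 0))\{a} + a.b.(X + 0))) + 0) ⊢ ··a··> q2
  q2 = b.((rec X. b.((0\{b} + (0 + 0))\{a} + a.b.(X + 0))) + 0) ⊢ ··b··> q3
  q3 = (rec X. b.((0\{b} + (0 + 0))\{a} + a.b.(X + 0))) + 0 ⊢ ··b··> q1
Trace ⟨a⟩ through P, begin at {p0}:
  [1] a ⇒ {p1}
  — P admits the full trace.
Trace ⟨a⟩ through Q, begin at {q0}:
  [1] a ⇒ ∅  — Q cannot continue

a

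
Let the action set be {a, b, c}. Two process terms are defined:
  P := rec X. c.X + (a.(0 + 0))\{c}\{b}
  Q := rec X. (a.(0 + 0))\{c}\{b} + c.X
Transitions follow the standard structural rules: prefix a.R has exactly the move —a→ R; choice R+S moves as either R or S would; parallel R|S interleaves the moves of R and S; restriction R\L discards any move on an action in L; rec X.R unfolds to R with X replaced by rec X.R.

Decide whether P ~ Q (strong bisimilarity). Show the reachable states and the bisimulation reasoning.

Reachable graph of P (2 states):
  m0 = rec X. c.X + (a.(0 + 0))\{c}\{b} ⊢ —a→ m1, —c→ m0
  m1 = (0 + 0)\{c}\{b} ⊢ ·
Reachable graph of Q (2 states):
  n0 = rec X. (a.(0 + 0))\{c}\{b} + c.X ⊢ —a→ n1, —c→ n0
  n1 = (0 + 0)\{c}\{b} ⊢ ·
Coarsest stable partition (strong bisimilarity classes):
  B0 = {m0, n0}
  B1 = {m1, n1}
m0 ∈ B0, n0 ∈ B0 → same block

bisimilar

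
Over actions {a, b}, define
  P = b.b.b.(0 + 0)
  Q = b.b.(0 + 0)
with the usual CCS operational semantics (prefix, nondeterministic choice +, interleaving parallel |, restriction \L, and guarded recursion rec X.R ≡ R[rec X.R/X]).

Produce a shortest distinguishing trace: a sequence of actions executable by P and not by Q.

P's transition system — 4 states:
  p0 = b.b.b.(0 + 0) | -b-> p1
  p1 = b.b.(0 + 0) | -b-> p2
  p2 = b.(0 + 0) | -b-> p3
  p3 = 0 + 0 | ∅
Q's transition system — 3 states:
  q0 = b.b.(0 + 0) | -b-> q1
  q1 = b.(0 + 0) | -b-> q2
  q2 = 0 + 0 | ∅
Executing bbb from P (initial set {p0}):
  step 1 (b): {p1}
  step 2 (b): {p2}
  step 3 (b): {p3}
  — P admits the full trace.
Executing bbb from Q (initial set {q0}):
  step 1 (b): {q1}
  step 2 (b): {q2}
  step 3 (b): ∅  — Q cannot continue

bbb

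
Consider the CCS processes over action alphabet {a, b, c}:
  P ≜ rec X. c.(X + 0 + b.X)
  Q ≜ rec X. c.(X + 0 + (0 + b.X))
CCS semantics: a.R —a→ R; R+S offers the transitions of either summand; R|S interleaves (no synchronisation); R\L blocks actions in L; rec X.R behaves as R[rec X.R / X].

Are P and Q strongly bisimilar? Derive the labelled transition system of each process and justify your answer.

P's transition system — 2 states:
  s0 = rec X. c.(X + 0 + b.X) → --c--▸ s1
  s1 = (rec X. c.(X + 0 + b.X)) + 0 + b.(rec X. c.(X + 0 + b.X)) → --b--▸ s0, --c--▸ s1
Q's transition system — 2 states:
  t0 = rec X. c.(X + 0 + (0 + b.X)) → --c--▸ t1
  t1 = (rec X. c.(X + 0 + (0 + b.X))) + 0 + (0 + b.(rec X. c.(X + 0 + (0 + b.X)))) → --b--▸ t0, --c--▸ t1
Coarsest stable partition (strong bisimilarity classes):
  B0 = {s0, t0}
  B1 = {s1, t1}
s0 ∈ B0, t0 ∈ B0 → same block

YES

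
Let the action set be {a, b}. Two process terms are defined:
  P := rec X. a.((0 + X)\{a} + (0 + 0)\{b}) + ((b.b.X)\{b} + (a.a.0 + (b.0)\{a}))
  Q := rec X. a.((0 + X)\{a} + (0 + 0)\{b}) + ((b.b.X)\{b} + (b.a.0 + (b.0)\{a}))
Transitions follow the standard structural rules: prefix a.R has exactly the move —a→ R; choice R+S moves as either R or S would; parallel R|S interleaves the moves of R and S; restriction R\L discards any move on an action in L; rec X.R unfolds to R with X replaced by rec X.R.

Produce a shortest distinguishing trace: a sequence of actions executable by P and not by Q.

aa

P's transition system — 6 states:
  s0 = rec X. a.((0 + X)\{a} + (0 + 0)\{b}) + ((b.b.X)\{b} + (a.a.0 + (b.0)\{a})) :: -a-> s1, -a-> s2, -b-> s3
  s1 = (0 + (rec X. a.((0 + X)\{a} + (0 + 0)\{b}) + ((b.b.X)\{b} + (a.a.0 + (b.0)\{a}))))\{a} + (0 + 0)\{b} :: -b-> s4
  s2 = a.0 :: -a-> s5
  s3 = 0\{a} :: ·
  s4 = 0\{a}\{a} :: ·
  s5 = 0 :: ·
Q's transition system — 7 states:
  t0 = rec X. a.((0 + X)\{a} + (0 + 0)\{b}) + ((b.b.X)\{b} + (b.a.0 + (b.0)\{a})) :: -a-> t1, -b-> t2, -b-> t3
  t1 = (0 + (rec X. a.((0 + X)\{a} + (0 + 0)\{b}) + ((b.b.X)\{b} + (b.a.0 + (b.0)\{a}))))\{a} + (0 + 0)\{b} :: -b-> t4, -b-> t5
  t2 = 0\{a} :: ·
  t3 = a.0 :: -a-> t6
  t4 = (a.0)\{a} :: ·
  t5 = 0\{a}\{a} :: ·
  t6 = 0 :: ·
Executing aa from P (initial set {s0}):
  step 1 (a): {s1, s2}
  step 2 (a): {s5}
  — P admits the full trace.
Executing aa from Q (initial set {t0}):
  step 1 (a): {t1}
  step 2 (a): no successor for Q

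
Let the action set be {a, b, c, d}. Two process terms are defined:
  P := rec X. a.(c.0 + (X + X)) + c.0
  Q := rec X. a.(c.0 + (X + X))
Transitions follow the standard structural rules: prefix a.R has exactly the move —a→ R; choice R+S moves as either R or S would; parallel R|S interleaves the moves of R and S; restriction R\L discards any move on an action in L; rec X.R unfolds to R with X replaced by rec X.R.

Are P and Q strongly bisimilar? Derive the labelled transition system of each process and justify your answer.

P's transition system — 3 states:
  s0 = rec X. a.(c.0 + (X + X)) + c.0 | —a→ s1, —c→ s2
  s1 = c.0 + ((rec X. a.(c.0 + (X + X)) + c.0) + (rec X. a.(c.0 + (X + X)) + c.0)) | —a→ s1, —c→ s2
  s2 = 0 | ∅
Q's transition system — 3 states:
  t0 = rec X. a.(c.0 + (X + X)) | —a→ t1
  t1 = c.0 + ((rec X. a.(c.0 + (X + X))) + (rec X. a.(c.0 + (X + X)))) | —a→ t1, —c→ t2
  t2 = 0 | ∅
Partition-refinement fixed point:
  B0 = {s0, s1, t1}
  B1 = {s2, t2}
  B2 = {t0}
s0 ∈ B0, t0 ∈ B2 → different blocks

P ≁ Q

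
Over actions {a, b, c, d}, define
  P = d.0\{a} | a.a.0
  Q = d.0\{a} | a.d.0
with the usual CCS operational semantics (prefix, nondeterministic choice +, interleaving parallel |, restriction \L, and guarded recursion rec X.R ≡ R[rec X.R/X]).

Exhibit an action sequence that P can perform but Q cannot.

aa

Reachable graph of P (6 states):
  p0 = d.0\{a} | a.a.0 ⊢ =a=> p1, =d=> p2
  p1 = d.0\{a} | a.0 ⊢ =a=> p3, =d=> p4
  p2 = 0\{a} | a.a.0 ⊢ =a=> p4
  p3 = d.0\{a} | 0 ⊢ =d=> p5
  p4 = 0\{a} | a.0 ⊢ =a=> p5
  p5 = 0\{a} | 0 ⊢ stopped
Reachable graph of Q (6 states):
  q0 = d.0\{a} | a.d.0 ⊢ =a=> q1, =d=> q2
  q1 = d.0\{a} | d.0 ⊢ =d=> q3, =d=> q4
  q2 = 0\{a} | a.d.0 ⊢ =a=> q3
  q3 = 0\{a} | d.0 ⊢ =d=> q5
  q4 = d.0\{a} | 0 ⊢ =d=> q5
  q5 = 0\{a} | 0 ⊢ stopped
Executing aa from P (initial set {p0}):
  after a @ step 1: {p1}
  after a @ step 2: {p3}
  ✓ P
Executing aa from Q (initial set {q0}):
  after a @ step 1: {q1}
  after a @ step 2: ∅  — Q cannot continue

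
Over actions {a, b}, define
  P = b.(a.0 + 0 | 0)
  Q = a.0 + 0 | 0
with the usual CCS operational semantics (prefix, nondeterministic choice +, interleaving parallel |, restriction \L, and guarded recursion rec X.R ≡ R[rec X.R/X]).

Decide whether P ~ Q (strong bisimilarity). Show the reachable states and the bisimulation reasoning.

not bisimilar

P's transition system — 3 states:
  m0 = b.(a.0 + 0 | 0) ⊢ -b-> m1
  m1 = a.0 + 0 | 0 ⊢ -a-> m2
  m2 = 0 ⊢ deadlocked
Q's transition system — 2 states:
  n0 = a.0 + 0 | 0 ⊢ -a-> n1
  n1 = 0 ⊢ deadlocked
Coarsest stable partition (strong bisimilarity classes):
  B0 = {m0}
  B1 = {m1, n0}
  B2 = {m2, n1}
m0 ∈ B0, n0 ∈ B1 → different blocks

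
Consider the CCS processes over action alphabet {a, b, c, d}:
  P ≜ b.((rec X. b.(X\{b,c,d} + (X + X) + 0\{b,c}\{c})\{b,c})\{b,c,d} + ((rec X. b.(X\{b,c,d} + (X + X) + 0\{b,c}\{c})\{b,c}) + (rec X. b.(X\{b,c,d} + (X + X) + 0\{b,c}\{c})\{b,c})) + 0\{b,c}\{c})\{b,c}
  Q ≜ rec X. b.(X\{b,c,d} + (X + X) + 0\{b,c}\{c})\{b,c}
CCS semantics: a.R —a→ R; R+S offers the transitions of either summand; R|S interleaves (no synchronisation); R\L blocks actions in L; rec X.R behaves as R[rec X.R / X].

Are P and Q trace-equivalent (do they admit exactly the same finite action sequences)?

LTS(P): 2 reachable states
  m0 = b.((rec X. b.(X\{b,c,d} + (X + X) + 0\{b,c}\{c})\{b,c})\{b,c,d} + ((rec X. b.(X\{b,c,d} + (X + X) + 0\{b,c}\{c})\{b,c}) + (rec X. b.(X\{b,c,d} + (X + X) + 0\{b,c}\{c})\{b,c})) + 0\{b,c}\{c})\{b,c} → =b=> m1
  m1 = ((rec X. b.(X\{b,c,d} + (X + X) + 0\{b,c}\{c})\{b,c})\{b,c,d} + ((rec X. b.(X\{b,c,d} + (X + X) + 0\{b,c}\{c})\{b,c}) + (rec X. b.(X\{b,c,d} + (X + X) + 0\{b,c}\{c})\{b,c})) + 0\{b,c}\{c})\{b,c} → (no moves)
LTS(Q): 2 reachable states
  n0 = rec X. b.(X\{b,c,d} + (X + X) + 0\{b,c}\{c})\{b,c} → =b=> n1
  n1 = ((rec X. b.(X\{b,c,d} + (X + X) + 0\{b,c}\{c})\{b,c})\{b,c,d} + ((rec X. b.(X\{b,c,d} + (X + X) + 0\{b,c}\{c})\{b,c}) + (rec X. b.(X\{b,c,d} + (X + X) + 0\{b,c}\{c})\{b,c})) + 0\{b,c}\{c})\{b,c} → (no moves)
Partition-refinement fixed point:
  B0 = {m0, n0}
  B1 = {m1, n1}
m0 ∈ B0, n0 ∈ B0 → same block
Bisimilar ⇒ trace-equivalent.

YES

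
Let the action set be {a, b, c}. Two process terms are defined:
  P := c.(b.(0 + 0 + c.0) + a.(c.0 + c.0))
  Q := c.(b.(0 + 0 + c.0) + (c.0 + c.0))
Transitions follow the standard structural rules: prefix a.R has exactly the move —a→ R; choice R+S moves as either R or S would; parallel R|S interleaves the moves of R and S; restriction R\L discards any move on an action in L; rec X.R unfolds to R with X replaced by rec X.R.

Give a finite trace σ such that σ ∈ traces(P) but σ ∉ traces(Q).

P's transition system — 5 states:
  p0 = c.(b.(0 + 0 + c.0) + a.(c.0 + c.0)) has moves ··c··> p1
  p1 = b.(0 + 0 + c.0) + a.(c.0 + c.0) has moves ··a··> p2, ··b··> p3
  p2 = c.0 + c.0 has moves ··c··> p4
  p3 = 0 + 0 + c.0 has moves ··c··> p4
  p4 = 0 has moves ∅
Q's transition system — 4 states:
  q0 = c.(b.(0 + 0 + c.0) + (c.0 + c.0)) has moves ··c··> q1
  q1 = b.(0 + 0 + c.0) + (c.0 + c.0) has moves ··b··> q2, ··c··> q3
  q2 = 0 + 0 + c.0 has moves ··c··> q3
  q3 = 0 has moves ∅
Trace ⟨ca⟩ through P, begin at {p0}:
  step 1 (c): {p1}
  step 2 (a): {p2}
  — P admits the full trace.
Trace ⟨ca⟩ through Q, begin at {q0}:
  step 1 (c): {q1}
  step 2 (a): ∅ (Q stuck)

ca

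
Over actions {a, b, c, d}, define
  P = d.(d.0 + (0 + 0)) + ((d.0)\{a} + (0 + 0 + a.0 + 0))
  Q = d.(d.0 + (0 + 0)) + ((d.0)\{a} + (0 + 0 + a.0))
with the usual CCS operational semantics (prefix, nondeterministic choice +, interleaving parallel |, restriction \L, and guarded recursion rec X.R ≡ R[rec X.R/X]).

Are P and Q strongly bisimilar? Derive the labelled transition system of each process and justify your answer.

YES

LTS(P): 4 reachable states
  m0 = d.(d.0 + (0 + 0)) + ((d.0)\{a} + (0 + 0 + a.0 + 0)) has moves --a--▸ m1, --d--▸ m2, --d--▸ m3
  m1 = 0 has moves ·
  m2 = 0\{a} has moves ·
  m3 = d.0 + (0 + 0) has moves --d--▸ m1
LTS(Q): 4 reachable states
  n0 = d.(d.0 + (0 + 0)) + ((d.0)\{a} + (0 + 0 + a.0)) has moves --a--▸ n1, --d--▸ n2, --d--▸ n3
  n1 = 0 has moves ·
  n2 = 0\{a} has moves ·
  n3 = d.0 + (0 + 0) has moves --d--▸ n1
Partition-refinement fixed point:
  B0 = {m0, n0}
  B1 = {m3, n3}
  B2 = {m1, m2, n1, n2}
m0 ∈ B0, n0 ∈ B0 → same block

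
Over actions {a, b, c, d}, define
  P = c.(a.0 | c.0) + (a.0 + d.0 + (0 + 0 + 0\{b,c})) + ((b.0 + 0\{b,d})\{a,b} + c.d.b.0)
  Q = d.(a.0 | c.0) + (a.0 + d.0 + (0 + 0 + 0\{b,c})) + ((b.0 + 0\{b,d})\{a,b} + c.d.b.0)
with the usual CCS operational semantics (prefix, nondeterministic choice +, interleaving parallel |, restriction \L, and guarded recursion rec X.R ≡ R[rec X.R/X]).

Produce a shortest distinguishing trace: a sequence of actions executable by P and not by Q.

P's transition system — 8 states:
  m0 = c.(a.0 | c.0) + (a.0 + d.0 + (0 + 0 + 0\{b,c})) + ((b.0 + 0\{b,d})\{a,b} + c.d.b.0) has moves ··a··> m1, ··c··> m2, ··c··> m3, ··d··> m1
  m1 = 0 has moves deadlocked
  m2 = a.0 | c.0 has moves ··a··> m4, ··c··> m5
  m3 = d.b.0 has moves ··d··> m6
  m4 = 0 | c.0 has moves ··c··> m7
  m5 = a.0 | 0 has moves ··a··> m7
  m6 = b.0 has moves ··b··> m1
  m7 = 0 | 0 has moves deadlocked
Q's transition system — 8 states:
  n0 = d.(a.0 | c.0) + (a.0 + d.0 + (0 + 0 + 0\{b,c})) + ((b.0 + 0\{b,d})\{a,b} + c.d.b.0) has moves ··a··> n1, ··c··> n2, ··d··> n1, ··d··> n3
  n1 = 0 has moves deadlocked
  n2 = d.b.0 has moves ··d··> n4
  n3 = a.0 | c.0 has moves ··a··> n5, ··c··> n6
  n4 = b.0 has moves ··b··> n1
  n5 = 0 | c.0 has moves ··c··> n7
  n6 = a.0 | 0 has moves ··a··> n7
  n7 = 0 | 0 has moves deadlocked
Trace ⟨ca⟩ through P, begin at {m0}:
  after c @ step 1: {m2, m3}
  after a @ step 2: {m4}
  P completes σ.
Trace ⟨ca⟩ through Q, begin at {n0}:
  after c @ step 1: {n2}
  after a @ step 2: ∅  — Q cannot continue

ca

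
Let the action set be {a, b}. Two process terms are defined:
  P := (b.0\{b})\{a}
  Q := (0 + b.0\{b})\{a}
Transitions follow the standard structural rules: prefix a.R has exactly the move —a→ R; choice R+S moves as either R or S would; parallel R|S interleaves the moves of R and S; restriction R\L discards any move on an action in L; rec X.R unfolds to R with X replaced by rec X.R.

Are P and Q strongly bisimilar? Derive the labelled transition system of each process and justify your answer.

P's transition system — 2 states:
  p0 = (b.0\{b})\{a} :: =b=> p1
  p1 = 0\{b}\{a} :: ·
Q's transition system — 2 states:
  q0 = (0 + b.0\{b})\{a} :: =b=> q1
  q1 = 0\{b}\{a} :: ·
Bisimilarity quotient blocks:
  B0 = {p0, q0}
  B1 = {p1, q1}
p0 ∈ B0, q0 ∈ B0 → same block

P ~ Q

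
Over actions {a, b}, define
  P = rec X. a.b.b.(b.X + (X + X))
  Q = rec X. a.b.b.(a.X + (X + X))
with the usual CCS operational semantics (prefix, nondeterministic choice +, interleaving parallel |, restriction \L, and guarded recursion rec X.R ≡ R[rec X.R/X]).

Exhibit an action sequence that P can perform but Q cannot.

P's transition system — 4 states:
  s0 = rec X. a.b.b.(b.X + (X + X)) has moves =a=> s1
  s1 = b.b.(b.(rec X. a.b.b.(b.X + (X + X))) + ((rec X. a.b.b.(b.X + (X + X))) + (rec X. a.b.b.(b.X + (X + X))))) has moves =b=> s2
  s2 = b.(b.(rec X. a.b.b.(b.X + (X + X))) + ((rec X. a.b.b.(b.X + (X + X))) + (rec X. a.b.b.(b.X + (X + X))))) has moves =b=> s3
  s3 = b.(rec X. a.b.b.(b.X + (X + X))) + ((rec X. a.b.b.(b.X + (X + X))) + (rec X. a.b.b.(b.X + (X + X)))) has moves =a=> s1, =b=> s0
Q's transition system — 4 states:
  t0 = rec X. a.b.b.(a.X + (X + X)) has moves =a=> t1
  t1 = b.b.(a.(rec X. a.b.b.(a.X + (X + X))) + ((rec X. a.b.b.(a.X + (X + X))) + (rec X. a.b.b.(a.X + (X + X))))) has moves =b=> t2
  t2 = b.(a.(rec X. a.b.b.(a.X + (X + X))) + ((rec X. a.b.b.(a.X + (X + X))) + (rec X. a.b.b.(a.X + (X + X))))) has moves =b=> t3
  t3 = a.(rec X. a.b.b.(a.X + (X + X))) + ((rec X. a.b.b.(a.X + (X + X))) + (rec X. a.b.b.(a.X + (X + X)))) has moves =a=> t0, =a=> t1
Trace ⟨abbb⟩ through P, begin at {s0}:
  [1] a ⇒ {s1}
  [2] b ⇒ {s2}
  [3] b ⇒ {s3}
  [4] b ⇒ {s0}
  ✓ P
Trace ⟨abbb⟩ through Q, begin at {t0}:
  [1] a ⇒ {t1}
  [2] b ⇒ {t2}
  [3] b ⇒ {t3}
  [4] b ⇒ ∅ (Q stuck)

abbb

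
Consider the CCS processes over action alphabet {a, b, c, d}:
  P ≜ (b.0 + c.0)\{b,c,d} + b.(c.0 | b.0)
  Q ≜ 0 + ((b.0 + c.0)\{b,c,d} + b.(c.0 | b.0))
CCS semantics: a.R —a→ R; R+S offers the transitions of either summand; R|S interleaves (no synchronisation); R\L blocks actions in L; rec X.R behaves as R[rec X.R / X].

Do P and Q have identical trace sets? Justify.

Reachable graph of P (5 states):
  s0 = (b.0 + c.0)\{b,c,d} + b.(c.0 | b.0) | ··b··> s1
  s1 = c.0 | b.0 | ··b··> s2, ··c··> s3
  s2 = c.0 | 0 | ··c··> s4
  s3 = 0 | b.0 | ··b··> s4
  s4 = 0 | 0 | stopped
Reachable graph of Q (5 states):
  t0 = 0 + ((b.0 + c.0)\{b,c,d} + b.(c.0 | b.0)) | ··b··> t1
  t1 = c.0 | b.0 | ··b··> t2, ··c··> t3
  t2 = c.0 | 0 | ··c··> t4
  t3 = 0 | b.0 | ··b··> t4
  t4 = 0 | 0 | stopped
Bisimilarity quotient blocks:
  B0 = {s0, t0}
  B1 = {s1, t1}
  B2 = {s3, t3}
  B3 = {s4, t4}
  B4 = {s2, t2}
s0 ∈ B0, t0 ∈ B0 → same block
Bisimilar ⇒ trace-equivalent.

YES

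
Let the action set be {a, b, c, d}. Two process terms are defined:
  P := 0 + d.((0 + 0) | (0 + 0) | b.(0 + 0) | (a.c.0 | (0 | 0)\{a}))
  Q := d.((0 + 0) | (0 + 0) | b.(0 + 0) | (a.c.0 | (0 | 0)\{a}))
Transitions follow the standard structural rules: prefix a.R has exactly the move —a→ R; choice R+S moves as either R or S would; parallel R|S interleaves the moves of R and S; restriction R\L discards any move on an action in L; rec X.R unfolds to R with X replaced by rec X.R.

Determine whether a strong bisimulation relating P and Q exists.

Reachable graph of P (7 states):
  u0 = 0 + d.((0 + 0) | (0 + 0) | b.(0 + 0) | (a.c.0 | (0 | 0)\{a})) | --d--▸ u1
  u1 = (0 + 0) | (0 + 0) | b.(0 + 0) | (a.c.0 | (0 | 0)\{a}) | --a--▸ u2, --b--▸ u3
  u2 = (0 + 0) | (0 + 0) | b.(0 + 0) | (c.0 | (0 | 0)\{a}) | --b--▸ u4, --c--▸ u5
  u3 = (0 + 0) | (0 + 0) | (0 + 0) | (a.c.0 | (0 | 0)\{a}) | --a--▸ u4
  u4 = (0 + 0) | (0 + 0) | (0 + 0) | (c.0 | (0 | 0)\{a}) | --c--▸ u6
  u5 = (0 + 0) | (0 + 0) | b.(0 + 0) | (0 | (0 | 0)\{a}) | --b--▸ u6
  u6 = (0 + 0) | (0 + 0) | (0 + 0) | (0 | (0 | 0)\{a}) | ∅
Reachable graph of Q (7 states):
  v0 = d.((0 + 0) | (0 + 0) | b.(0 + 0) | (a.c.0 | (0 | 0)\{a})) | --d--▸ v1
  v1 = (0 + 0) | (0 + 0) | b.(0 + 0) | (a.c.0 | (0 | 0)\{a}) | --a--▸ v2, --b--▸ v3
  v2 = (0 + 0) | (0 + 0) | b.(0 + 0) | (c.0 | (0 | 0)\{a}) | --b--▸ v4, --c--▸ v5
  v3 = (0 + 0) | (0 + 0) | (0 + 0) | (a.c.0 | (0 | 0)\{a}) | --a--▸ v4
  v4 = (0 + 0) | (0 + 0) | (0 + 0) | (c.0 | (0 | 0)\{a}) | --c--▸ v6
  v5 = (0 + 0) | (0 + 0) | b.(0 + 0) | (0 | (0 | 0)\{a}) | --b--▸ v6
  v6 = (0 + 0) | (0 + 0) | (0 + 0) | (0 | (0 | 0)\{a}) | ∅
Partition-refinement fixed point:
  B0 = {u0, v0}
  B1 = {u1, v1}
  B2 = {u3, v3}
  B3 = {u4, v4}
  B4 = {u6, v6}
  B5 = {u2, v2}
  B6 = {u5, v5}
u0 ∈ B0, v0 ∈ B0 → same block

YES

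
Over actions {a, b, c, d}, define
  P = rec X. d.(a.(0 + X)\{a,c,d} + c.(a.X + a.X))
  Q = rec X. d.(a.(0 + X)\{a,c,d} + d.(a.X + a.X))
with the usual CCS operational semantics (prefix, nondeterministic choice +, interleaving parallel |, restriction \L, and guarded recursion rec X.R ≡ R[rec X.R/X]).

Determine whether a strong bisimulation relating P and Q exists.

P ≁ Q

Reachable graph of P (4 states):
  p0 = rec X. d.(a.(0 + X)\{a,c,d} + c.(a.X + a.X)) ⊢ —d→ p1
  p1 = a.(0 + (rec X. d.(a.(0 + X)\{a,c,d} + c.(a.X + a.X))))\{a,c,d} + c.(a.(rec X. d.(a.(0 + X)\{a,c,d} + c.(a.X + a.X))) + a.(rec X. d.(a.(0 + X)\{a,c,d} + c.(a.X + a.X)))) ⊢ —a→ p2, —c→ p3
  p2 = (0 + (rec X. d.(a.(0 + X)\{a,c,d} + c.(a.X + a.X))))\{a,c,d} ⊢ deadlocked
  p3 = a.(rec X. d.(a.(0 + X)\{a,c,d} + c.(a.X + a.X))) + a.(rec X. d.(a.(0 + X)\{a,c,d} + c.(a.X + a.X))) ⊢ —a→ p0
Reachable graph of Q (4 states):
  q0 = rec X. d.(a.(0 + X)\{a,c,d} + d.(a.X + a.X)) ⊢ —d→ q1
  q1 = a.(0 + (rec X. d.(a.(0 + X)\{a,c,d} + d.(a.X + a.X))))\{a,c,d} + d.(a.(rec X. d.(a.(0 + X)\{a,c,d} + d.(a.X + a.X))) + a.(rec X. d.(a.(0 + X)\{a,c,d} + d.(a.X + a.X)))) ⊢ —a→ q2, —d→ q3
  q2 = (0 + (rec X. d.(a.(0 + X)\{a,c,d} + d.(a.X + a.X))))\{a,c,d} ⊢ deadlocked
  q3 = a.(rec X. d.(a.(0 + X)\{a,c,d} + d.(a.X + a.X))) + a.(rec X. d.(a.(0 + X)\{a,c,d} + d.(a.X + a.X))) ⊢ —a→ q0
Coarsest stable partition (strong bisimilarity classes):
  B0 = {p0}
  B1 = {p1}
  B2 = {p2, q2}
  B3 = {p3}
  B4 = {q0}
  B5 = {q1}
  B6 = {q3}
p0 ∈ B0, q0 ∈ B4 → different blocks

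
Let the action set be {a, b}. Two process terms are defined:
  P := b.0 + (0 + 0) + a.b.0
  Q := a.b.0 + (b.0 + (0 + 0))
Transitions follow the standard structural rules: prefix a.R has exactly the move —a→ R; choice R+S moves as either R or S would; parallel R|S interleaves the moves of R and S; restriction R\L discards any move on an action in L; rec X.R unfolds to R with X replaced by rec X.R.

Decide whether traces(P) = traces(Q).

LTS(P): 3 reachable states
  m0 = b.0 + (0 + 0) + a.b.0 → —a→ m1, —b→ m2
  m1 = b.0 → —b→ m2
  m2 = 0 → ·
LTS(Q): 3 reachable states
  n0 = a.b.0 + (b.0 + (0 + 0)) → —a→ n1, —b→ n2
  n1 = b.0 → —b→ n2
  n2 = 0 → ·
Coarsest stable partition (strong bisimilarity classes):
  B0 = {m0, n0}
  B1 = {m1, n1}
  B2 = {m2, n2}
m0 ∈ B0, n0 ∈ B0 → same block
Bisimilar ⇒ trace-equivalent.

traces(P) = traces(Q)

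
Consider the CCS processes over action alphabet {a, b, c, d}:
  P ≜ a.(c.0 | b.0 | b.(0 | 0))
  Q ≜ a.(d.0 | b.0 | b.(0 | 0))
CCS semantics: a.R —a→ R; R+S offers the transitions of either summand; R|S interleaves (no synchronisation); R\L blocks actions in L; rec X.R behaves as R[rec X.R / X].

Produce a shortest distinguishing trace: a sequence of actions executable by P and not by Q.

LTS(P): 9 reachable states
  u0 = a.(c.0 | b.0 | b.(0 | 0)) | -a-> u1
  u1 = c.0 | b.0 | b.(0 | 0) | -b-> u2, -b-> u3, -c-> u4
  u2 = c.0 | 0 | b.(0 | 0) | -b-> u5, -c-> u6
  u3 = c.0 | b.0 | (0 | 0) | -b-> u5, -c-> u7
  u4 = 0 | b.0 | b.(0 | 0) | -b-> u6, -b-> u7
  u5 = c.0 | 0 | (0 | 0) | -c-> u8
  u6 = 0 | 0 | b.(0 | 0) | -b-> u8
  u7 = 0 | b.0 | (0 | 0) | -b-> u8
  u8 = 0 | 0 | (0 | 0) | stopped
LTS(Q): 9 reachable states
  v0 = a.(d.0 | b.0 | b.(0 | 0)) | -a-> v1
  v1 = d.0 | b.0 | b.(0 | 0) | -b-> v2, -b-> v3, -d-> v4
  v2 = d.0 | 0 | b.(0 | 0) | -b-> v5, -d-> v6
  v3 = d.0 | b.0 | (0 | 0) | -b-> v5, -d-> v7
  v4 = 0 | b.0 | b.(0 | 0) | -b-> v6, -b-> v7
  v5 = d.0 | 0 | (0 | 0) | -d-> v8
  v6 = 0 | 0 | b.(0 | 0) | -b-> v8
  v7 = 0 | b.0 | (0 | 0) | -b-> v8
  v8 = 0 | 0 | (0 | 0) | stopped
Executing ac from P (initial set {u0}):
  step 1 (a): {u1}
  step 2 (c): {u4}
  ✓ P
Executing ac from Q (initial set {v0}):
  step 1 (a): {v1}
  step 2 (c): no successor for Q

ac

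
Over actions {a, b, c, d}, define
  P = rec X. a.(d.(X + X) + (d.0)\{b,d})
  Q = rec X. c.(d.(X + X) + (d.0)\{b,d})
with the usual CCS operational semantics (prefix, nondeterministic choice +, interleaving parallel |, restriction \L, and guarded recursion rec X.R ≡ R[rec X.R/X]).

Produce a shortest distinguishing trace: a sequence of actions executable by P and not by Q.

P's transition system — 3 states:
  m0 = rec X. a.(d.(X + X) + (d.0)\{b,d}) ⊢ -a-> m1
  m1 = d.((rec X. a.(d.(X + X) + (d.0)\{b,d})) + (rec X. a.(d.(X + X) + (d.0)\{b,d}))) + (d.0)\{b,d} ⊢ -d-> m2
  m2 = (rec X. a.(d.(X + X) + (d.0)\{b,d})) + (rec X. a.(d.(X + X) + (d.0)\{b,d})) ⊢ -a-> m1
Q's transition system — 3 states:
  n0 = rec X. c.(d.(X + X) + (d.0)\{b,d}) ⊢ -c-> n1
  n1 = d.((rec X. c.(d.(X + X) + (d.0)\{b,d})) + (rec X. c.(d.(X + X) + (d.0)\{b,d}))) + (d.0)\{b,d} ⊢ -d-> n2
  n2 = (rec X. c.(d.(X + X) + (d.0)\{b,d})) + (rec X. c.(d.(X + X) + (d.0)\{b,d})) ⊢ -c-> n1
Run σ = ⟨a⟩ on P: start {m0}
  step 1 (a): {m1}
  — P admits the full trace.
Run σ = ⟨a⟩ on Q: start {n0}
  step 1 (a): no successor for Q

a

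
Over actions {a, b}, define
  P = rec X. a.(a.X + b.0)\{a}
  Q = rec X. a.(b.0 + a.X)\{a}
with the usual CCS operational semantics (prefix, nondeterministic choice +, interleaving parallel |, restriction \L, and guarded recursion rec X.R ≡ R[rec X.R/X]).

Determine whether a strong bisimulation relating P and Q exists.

bisimilar

P's transition system — 3 states:
  s0 = rec X. a.(a.X + b.0)\{a} :: —a→ s1
  s1 = (a.(rec X. a.(a.X + b.0)\{a}) + b.0)\{a} :: —b→ s2
  s2 = 0\{a} :: deadlocked
Q's transition system — 3 states:
  t0 = rec X. a.(b.0 + a.X)\{a} :: —a→ t1
  t1 = (b.0 + a.(rec X. a.(b.0 + a.X)\{a}))\{a} :: —b→ t2
  t2 = 0\{a} :: deadlocked
Bisimilarity quotient blocks:
  B0 = {s0, t0}
  B1 = {s1, t1}
  B2 = {s2, t2}
s0 ∈ B0, t0 ∈ B0 → same block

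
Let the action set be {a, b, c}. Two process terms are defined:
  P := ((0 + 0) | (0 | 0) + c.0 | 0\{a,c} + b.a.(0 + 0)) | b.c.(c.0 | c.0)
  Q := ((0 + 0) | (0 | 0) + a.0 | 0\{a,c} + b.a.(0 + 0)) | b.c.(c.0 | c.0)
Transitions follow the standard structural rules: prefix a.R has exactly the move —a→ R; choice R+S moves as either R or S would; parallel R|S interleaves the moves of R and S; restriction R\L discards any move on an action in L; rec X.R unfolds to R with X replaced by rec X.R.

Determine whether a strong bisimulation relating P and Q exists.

LTS(P): 24 reachable states
  u0 = ((0 + 0) | (0 | 0) + c.0 | 0\{a,c} + b.a.(0 + 0)) | b.c.(c.0 | c.0) has moves =b=> u1, =b=> u2, =c=> u3
  u1 = ((0 + 0) | (0 | 0) + c.0 | 0\{a,c} + b.a.(0 + 0)) | c.(c.0 | c.0) has moves =b=> u4, =c=> u5, =c=> u6
  u2 = a.(0 + 0) | b.c.(c.0 | c.0) has moves =a=> u7, =b=> u4
  u3 = 0 | 0\{a,c} | b.c.(c.0 | c.0) has moves =b=> u6
  u4 = a.(0 + 0) | c.(c.0 | c.0) has moves =a=> u8, =c=> u9
  u5 = ((0 + 0) | (0 | 0) + c.0 | 0\{a,c} + b.a.(0 + 0)) | (c.0 | c.0) has moves =b=> u9, =c=> u10, =c=> u11, =c=> u12
  u6 = 0 | 0\{a,c} | c.(c.0 | c.0) has moves =c=> u12
  u7 = (0 + 0) | b.c.(c.0 | c.0) has moves =b=> u8
  u8 = (0 + 0) | c.(c.0 | c.0) has moves =c=> u13
  u9 = a.(0 + 0) | (c.0 | c.0) has moves =a=> u13, =c=> u14, =c=> u15
  u10 = ((0 + 0) | (0 | 0) + c.0 | 0\{a,c} + b.a.(0 + 0)) | (0 | c.0) has moves =b=> u14, =c=> u16, =c=> u17
  u11 = ((0 + 0) | (0 | 0) + c.0 | 0\{a,c} + b.a.(0 + 0)) | (c.0 | 0) has moves =b=> u15, =c=> u16, =c=> u18
  u12 = 0 | 0\{a,c} | (c.0 | c.0) has moves =c=> u17, =c=> u18
  u13 = (0 + 0) | (c.0 | c.0) has moves =c=> u19, =c=> u20
  u14 = a.(0 + 0) | (0 | c.0) has moves =a=> u19, =c=> u21
  u15 = a.(0 + 0) | (c.0 | 0) has moves =a=> u20, =c=> u21
  u16 = ((0 + 0) | (0 | 0) + c.0 | 0\{a,c} + b.a.(0 + 0)) | (0 | 0) has moves =b=> u21, =c=> u22
  u17 = 0 | 0\{a,c} | (0 | c.0) has moves =c=> u22
  u18 = 0 | 0\{a,c} | (c.0 | 0) has moves =c=> u22
  u19 = (0 + 0) | (0 | c.0) has moves =c=> u23
  u20 = (0 + 0) | (c.0 | 0) has moves =c=> u23
  u21 = a.(0 + 0) | (0 | 0) has moves =a=> u23
  u22 = 0 | 0\{a,c} | (0 | 0) has moves stopped
  u23 = (0 + 0) | (0 | 0) has moves stopped
LTS(Q): 24 reachable states
  v0 = ((0 + 0) | (0 | 0) + a.0 | 0\{a,c} + b.a.(0 + 0)) | b.c.(c.0 | c.0) has moves =a=> v1, =b=> v2, =b=> v3
  v1 = 0 | 0\{a,c} | b.c.(c.0 | c.0) has moves =b=> v4
  v2 = ((0 + 0) | (0 | 0) + a.0 | 0\{a,c} + b.a.(0 + 0)) | c.(c.0 | c.0) has moves =a=> v4, =b=> v5, =c=> v6
  v3 = a.(0 + 0) | b.c.(c.0 | c.0) has moves =a=> v7, =b=> v5
  v4 = 0 | 0\{a,c} | c.(c.0 | c.0) has moves =c=> v8
  v5 = a.(0 + 0) | c.(c.0 | c.0) has moves =a=> v9, =c=> v10
  v6 = ((0 + 0) | (0 | 0) + a.0 | 0\{a,c} + b.a.(0 + 0)) | (c.0 | c.0) has moves =a=> v8, =b=> v10, =c=> v11, =c=> v12
  v7 = (0 + 0) | b.c.(c.0 | c.0) has moves =b=> v9
  v8 = 0 | 0\{a,c} | (c.0 | c.0) has moves =c=> v13, =c=> v14
  v9 = (0 + 0) | c.(c.0 | c.0) has moves =c=> v15
  v10 = a.(0 + 0) | (c.0 | c.0) has moves =a=> v15, =c=> v16, =c=> v17
  v11 = ((0 + 0) | (0 | 0) + a.0 | 0\{a,c} + b.a.(0 + 0)) | (0 | c.0) has moves =a=> v13, =b=> v16, =c=> v18
  v12 = ((0 + 0) | (0 | 0) + a.0 | 0\{a,c} + b.a.(0 + 0)) | (c.0 | 0) has moves =a=> v14, =b=> v17, =c=> v18
  v13 = 0 | 0\{a,c} | (0 | c.0) has moves =c=> v19
  v14 = 0 | 0\{a,c} | (c.0 | 0) has moves =c=> v19
  v15 = (0 + 0) | (c.0 | c.0) has moves =c=> v20, =c=> v21
  v16 = a.(0 + 0) | (0 | c.0) has moves =a=> v20, =c=> v22
  v17 = a.(0 + 0) | (c.0 | 0) has moves =a=> v21, =c=> v22
  v18 = ((0 + 0) | (0 | 0) + a.0 | 0\{a,c} + b.a.(0 + 0)) | (0 | 0) has moves =a=> v19, =b=> v22
  v19 = 0 | 0\{a,c} | (0 | 0) has moves stopped
  v20 = (0 + 0) | (0 | c.0) has moves =c=> v23
  v21 = (0 + 0) | (c.0 | 0) has moves =c=> v23
  v22 = a.(0 + 0) | (0 | 0) has moves =a=> v23
  v23 = (0 + 0) | (0 | 0) has moves stopped
Partition-refinement fixed point:
  B0 = {u0}
  B1 = {u2, v3}
  B2 = {u3, u7, v1, v7}
  B3 = {u6, u8, v4, v9}
  B4 = {u12, u13, v15, v8}
  B5 = {u17, u18, u19, u20, v13, v14, v20, v21}
  B6 = {u22, u23, v19, v23}
  B7 = {u4, v5}
  B8 = {u9, v10}
  B9 = {u14, u15, v16, v17}
  B10 = {u21, v22}
  B11 = {u1}
  B12 = {u5}
  B13 = {u10, u11}
  B14 = {u16}
  B15 = {v0}
  B16 = {v2}
  B17 = {v6}
  B18 = {v11, v12}
  B19 = {v18}
u0 ∈ B0, v0 ∈ B15 → different blocks

not bisimilar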